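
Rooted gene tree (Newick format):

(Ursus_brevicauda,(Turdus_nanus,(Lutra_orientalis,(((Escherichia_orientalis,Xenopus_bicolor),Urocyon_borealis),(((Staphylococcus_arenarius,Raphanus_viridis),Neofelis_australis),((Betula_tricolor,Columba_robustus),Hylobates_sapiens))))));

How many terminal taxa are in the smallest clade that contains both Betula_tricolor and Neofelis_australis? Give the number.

6

The MRCA of Betula_tricolor and Neofelis_australis is the node subtending (((Staphylococcus_arenarius,Raphanus_viridis),Neofelis_australis),((Betula_tricolor,Columba_robustus),Hylobates_sapiens)).
That clade contains 6 terminal taxa: Betula_tricolor, Columba_robustus, Hylobates_sapiens, Neofelis_australis, Raphanus_viridis, Staphylococcus_arenarius.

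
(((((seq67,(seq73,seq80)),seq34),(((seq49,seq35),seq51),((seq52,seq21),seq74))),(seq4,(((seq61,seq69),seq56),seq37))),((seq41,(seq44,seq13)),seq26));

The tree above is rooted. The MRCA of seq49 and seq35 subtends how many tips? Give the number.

2

The MRCA of seq49 and seq35 is the node subtending (seq49,seq35).
That clade contains 2 terminal taxa: seq35, seq49.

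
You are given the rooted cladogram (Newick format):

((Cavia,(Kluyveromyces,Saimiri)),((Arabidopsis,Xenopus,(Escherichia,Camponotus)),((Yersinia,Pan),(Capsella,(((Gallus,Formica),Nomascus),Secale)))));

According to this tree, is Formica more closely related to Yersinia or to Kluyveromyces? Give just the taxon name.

The MRCA of Formica and Yersinia subtends ((Yersinia,Pan),(Capsella,(((Gallus,Formica),Nomascus),Secale))) (7 taxa).
The MRCA of Formica and Kluyveromyces is the root, subtending the entire tree (14 taxa).
The first is nested inside the second, so Formica shares a more recent common ancestor with Yersinia.

Yersinia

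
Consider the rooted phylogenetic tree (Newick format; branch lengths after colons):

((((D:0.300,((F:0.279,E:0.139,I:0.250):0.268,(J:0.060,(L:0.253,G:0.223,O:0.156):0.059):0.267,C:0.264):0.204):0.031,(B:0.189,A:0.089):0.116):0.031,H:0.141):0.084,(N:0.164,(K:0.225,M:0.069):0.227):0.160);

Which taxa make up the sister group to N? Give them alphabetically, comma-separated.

K, M

N attaches to the tree at the node subtending (N,(K,M)).
The other lineage descending from that same node — the sister group — is (K,M); its 2 tips in alphabetical order are the answer.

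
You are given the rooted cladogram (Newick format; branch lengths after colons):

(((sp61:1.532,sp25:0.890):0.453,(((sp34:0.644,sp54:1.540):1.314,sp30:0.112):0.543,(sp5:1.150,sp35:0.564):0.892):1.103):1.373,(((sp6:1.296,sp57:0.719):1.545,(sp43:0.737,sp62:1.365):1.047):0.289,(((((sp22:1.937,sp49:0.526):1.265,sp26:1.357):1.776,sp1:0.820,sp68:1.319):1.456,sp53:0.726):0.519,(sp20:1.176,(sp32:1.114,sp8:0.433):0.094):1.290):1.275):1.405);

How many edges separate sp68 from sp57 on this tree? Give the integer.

The MRCA of sp68 and sp57 is the node subtending (((sp6,sp57),(sp43,sp62)),(((((sp22,sp49),sp26),sp1,sp68),sp53),(sp20,(sp32,sp8)))).
From sp68 up to that node: 4 branches. From sp57 up to the same node: 3 branches. Total: 4 + 3 = 7.

7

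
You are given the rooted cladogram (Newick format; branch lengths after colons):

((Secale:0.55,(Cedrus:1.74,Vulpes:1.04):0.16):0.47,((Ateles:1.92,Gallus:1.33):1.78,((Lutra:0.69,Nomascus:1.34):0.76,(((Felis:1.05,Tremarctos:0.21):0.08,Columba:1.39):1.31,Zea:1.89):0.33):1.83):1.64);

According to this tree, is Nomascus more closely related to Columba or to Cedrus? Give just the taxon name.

Columba

The MRCA of Nomascus and Columba subtends ((Lutra,Nomascus),(((Felis,Tremarctos),Columba),Zea)) (6 taxa).
The MRCA of Nomascus and Cedrus is the root, subtending the entire tree (11 taxa).
The first is nested inside the second, so Nomascus shares a more recent common ancestor with Columba.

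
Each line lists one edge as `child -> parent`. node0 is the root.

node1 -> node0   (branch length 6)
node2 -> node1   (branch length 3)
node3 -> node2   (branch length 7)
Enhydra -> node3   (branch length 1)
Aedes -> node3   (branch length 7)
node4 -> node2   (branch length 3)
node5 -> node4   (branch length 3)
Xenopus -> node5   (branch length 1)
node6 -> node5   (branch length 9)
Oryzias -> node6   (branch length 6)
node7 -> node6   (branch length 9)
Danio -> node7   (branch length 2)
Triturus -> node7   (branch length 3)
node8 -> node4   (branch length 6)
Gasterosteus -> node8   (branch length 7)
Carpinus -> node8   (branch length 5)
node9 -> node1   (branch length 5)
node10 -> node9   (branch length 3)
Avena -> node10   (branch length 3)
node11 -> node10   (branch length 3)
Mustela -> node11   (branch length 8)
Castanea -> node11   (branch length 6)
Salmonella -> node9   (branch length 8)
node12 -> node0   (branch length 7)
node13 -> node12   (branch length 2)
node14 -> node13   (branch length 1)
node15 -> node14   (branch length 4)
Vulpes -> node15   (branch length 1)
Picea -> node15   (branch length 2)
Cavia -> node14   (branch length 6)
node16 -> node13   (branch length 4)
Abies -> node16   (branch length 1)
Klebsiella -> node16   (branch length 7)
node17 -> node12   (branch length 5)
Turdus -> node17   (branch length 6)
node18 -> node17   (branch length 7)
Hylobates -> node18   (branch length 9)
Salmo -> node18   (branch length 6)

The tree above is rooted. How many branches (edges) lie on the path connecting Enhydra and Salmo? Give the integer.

The MRCA of Enhydra and Salmo is the root of the tree.
From Enhydra up to that node: 4 branches. From Salmo up to the same node: 4 branches. Total: 4 + 4 = 8.

8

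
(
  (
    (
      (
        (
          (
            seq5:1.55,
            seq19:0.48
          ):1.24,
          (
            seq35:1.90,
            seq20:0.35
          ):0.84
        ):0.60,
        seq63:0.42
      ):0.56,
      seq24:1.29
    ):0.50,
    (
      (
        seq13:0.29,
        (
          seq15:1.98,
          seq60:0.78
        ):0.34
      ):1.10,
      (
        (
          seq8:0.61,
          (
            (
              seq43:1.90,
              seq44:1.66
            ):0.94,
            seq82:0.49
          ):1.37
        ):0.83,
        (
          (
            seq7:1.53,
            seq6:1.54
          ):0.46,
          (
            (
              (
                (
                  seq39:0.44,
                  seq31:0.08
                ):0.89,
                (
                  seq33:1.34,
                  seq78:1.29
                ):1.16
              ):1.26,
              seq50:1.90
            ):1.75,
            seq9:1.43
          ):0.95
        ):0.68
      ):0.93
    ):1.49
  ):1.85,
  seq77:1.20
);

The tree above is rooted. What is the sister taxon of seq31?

seq31 attaches to the tree at the node subtending (seq39,seq31).
The other lineage descending from that same node — the sister group — is the single tip seq39.

seq39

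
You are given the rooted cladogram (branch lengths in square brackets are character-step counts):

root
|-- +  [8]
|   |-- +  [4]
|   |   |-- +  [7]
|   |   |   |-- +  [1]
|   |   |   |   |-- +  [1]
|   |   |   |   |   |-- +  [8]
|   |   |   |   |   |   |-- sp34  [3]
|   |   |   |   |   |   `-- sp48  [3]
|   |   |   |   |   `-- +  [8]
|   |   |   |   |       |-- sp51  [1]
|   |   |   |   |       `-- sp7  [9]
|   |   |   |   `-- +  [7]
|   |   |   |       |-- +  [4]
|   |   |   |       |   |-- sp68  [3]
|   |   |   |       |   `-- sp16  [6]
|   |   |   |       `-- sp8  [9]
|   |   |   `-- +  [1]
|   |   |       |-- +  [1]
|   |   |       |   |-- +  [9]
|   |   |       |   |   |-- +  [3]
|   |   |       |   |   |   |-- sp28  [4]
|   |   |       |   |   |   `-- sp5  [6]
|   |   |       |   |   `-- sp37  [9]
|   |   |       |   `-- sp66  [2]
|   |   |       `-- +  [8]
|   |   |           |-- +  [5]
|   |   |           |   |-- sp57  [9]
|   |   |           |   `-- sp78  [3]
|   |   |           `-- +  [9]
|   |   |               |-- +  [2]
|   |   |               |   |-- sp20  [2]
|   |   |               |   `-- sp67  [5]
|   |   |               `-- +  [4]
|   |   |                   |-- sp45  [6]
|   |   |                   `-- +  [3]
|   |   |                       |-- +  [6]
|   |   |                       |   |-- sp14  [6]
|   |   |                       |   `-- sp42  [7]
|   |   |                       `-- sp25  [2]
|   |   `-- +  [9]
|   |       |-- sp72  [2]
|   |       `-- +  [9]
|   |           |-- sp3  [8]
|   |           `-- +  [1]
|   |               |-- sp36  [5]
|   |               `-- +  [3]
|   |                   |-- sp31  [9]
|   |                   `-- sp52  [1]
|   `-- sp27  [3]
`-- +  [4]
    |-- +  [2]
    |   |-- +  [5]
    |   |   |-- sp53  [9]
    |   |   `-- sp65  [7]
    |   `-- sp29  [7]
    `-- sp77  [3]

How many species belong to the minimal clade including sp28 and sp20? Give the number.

12

The MRCA of sp28 and sp20 is the node subtending ((((sp28,sp5),sp37),sp66),((sp57,sp78),((sp20,sp67),(sp45,((sp14,sp42),sp25))))).
That clade contains 12 terminal taxa: sp14, sp20, sp25, sp28, sp37, sp42, sp45, sp5, sp57, sp66, sp67, sp78.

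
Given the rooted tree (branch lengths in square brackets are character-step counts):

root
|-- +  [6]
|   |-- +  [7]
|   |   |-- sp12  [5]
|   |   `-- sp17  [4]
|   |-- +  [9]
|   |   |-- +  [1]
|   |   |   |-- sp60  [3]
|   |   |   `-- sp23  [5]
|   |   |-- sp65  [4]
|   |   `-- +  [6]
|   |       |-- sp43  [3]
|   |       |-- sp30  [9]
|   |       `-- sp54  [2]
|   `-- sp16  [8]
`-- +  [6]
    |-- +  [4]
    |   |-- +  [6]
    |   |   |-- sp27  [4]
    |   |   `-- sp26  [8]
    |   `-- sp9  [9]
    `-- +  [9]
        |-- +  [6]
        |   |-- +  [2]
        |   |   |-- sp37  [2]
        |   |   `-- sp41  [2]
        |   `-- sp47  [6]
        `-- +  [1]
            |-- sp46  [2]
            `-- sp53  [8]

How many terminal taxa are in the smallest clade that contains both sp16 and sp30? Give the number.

9

The MRCA of sp16 and sp30 is the node subtending ((sp12,sp17),((sp60,sp23),sp65,(sp43,sp30,sp54)),sp16).
That clade contains 9 terminal taxa: sp12, sp16, sp17, sp23, sp30, sp43, sp54, sp60, sp65.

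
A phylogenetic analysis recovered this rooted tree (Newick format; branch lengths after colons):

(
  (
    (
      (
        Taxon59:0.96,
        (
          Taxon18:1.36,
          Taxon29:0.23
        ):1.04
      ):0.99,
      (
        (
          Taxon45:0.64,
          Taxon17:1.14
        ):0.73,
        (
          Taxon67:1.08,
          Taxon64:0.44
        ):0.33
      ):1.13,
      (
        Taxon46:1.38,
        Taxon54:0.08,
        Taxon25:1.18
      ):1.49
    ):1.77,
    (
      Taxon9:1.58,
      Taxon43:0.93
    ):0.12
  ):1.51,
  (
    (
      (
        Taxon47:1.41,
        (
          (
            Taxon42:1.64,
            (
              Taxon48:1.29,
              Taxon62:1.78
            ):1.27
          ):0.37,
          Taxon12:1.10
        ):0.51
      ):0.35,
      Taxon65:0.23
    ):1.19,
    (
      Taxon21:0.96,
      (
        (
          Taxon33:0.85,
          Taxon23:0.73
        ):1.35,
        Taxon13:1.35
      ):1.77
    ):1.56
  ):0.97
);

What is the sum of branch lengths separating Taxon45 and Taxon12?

The path runs Taxon45 → … → MRCA → … → Taxon12; the MRCA is the root of the tree.
Branch lengths along that path: 0.64 + 0.73 + 1.13 + 1.77 + 1.51 + 0.97 + 1.19 + 0.35 + 0.51 + 1.10 = 9.90.

9.90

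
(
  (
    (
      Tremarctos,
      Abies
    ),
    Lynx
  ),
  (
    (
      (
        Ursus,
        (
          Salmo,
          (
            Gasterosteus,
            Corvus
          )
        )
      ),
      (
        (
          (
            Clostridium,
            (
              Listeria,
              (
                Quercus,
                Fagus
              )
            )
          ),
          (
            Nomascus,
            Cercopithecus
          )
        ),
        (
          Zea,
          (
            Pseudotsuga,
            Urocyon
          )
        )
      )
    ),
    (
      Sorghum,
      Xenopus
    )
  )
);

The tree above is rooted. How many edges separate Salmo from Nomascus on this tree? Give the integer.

The MRCA of Salmo and Nomascus is the node subtending ((Ursus,(Salmo,(Gasterosteus,Corvus))),(((Clostridium,(Listeria,(Quercus,Fagus))),(Nomascus,Cercopithecus)),(Zea,(Pseudotsuga,Urocyon)))).
From Salmo up to that node: 3 branches. From Nomascus up to the same node: 4 branches. Total: 3 + 4 = 7.

7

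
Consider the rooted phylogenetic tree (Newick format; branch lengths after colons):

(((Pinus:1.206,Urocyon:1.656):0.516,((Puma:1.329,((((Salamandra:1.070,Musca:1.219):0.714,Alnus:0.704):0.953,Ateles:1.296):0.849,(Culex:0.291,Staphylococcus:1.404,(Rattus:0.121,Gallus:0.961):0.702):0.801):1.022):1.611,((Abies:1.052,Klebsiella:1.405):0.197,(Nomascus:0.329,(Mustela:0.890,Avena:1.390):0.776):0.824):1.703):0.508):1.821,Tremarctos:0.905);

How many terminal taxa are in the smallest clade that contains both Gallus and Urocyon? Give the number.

The MRCA of Gallus and Urocyon is the node subtending ((Pinus,Urocyon),((Puma,((((Salamandra,Musca),Alnus),Ateles),(Culex,Staphylococcus,(Rattus,Gallus)))),((Abies,Klebsiella),(Nomascus,(Mustela,Avena))))).
That clade contains 16 terminal taxa: Abies, Alnus, Ateles, Avena, Culex, Gallus, Klebsiella, Musca, Mustela, Nomascus, Pinus, Puma, Rattus, Salamandra, Staphylococcus, Urocyon.

16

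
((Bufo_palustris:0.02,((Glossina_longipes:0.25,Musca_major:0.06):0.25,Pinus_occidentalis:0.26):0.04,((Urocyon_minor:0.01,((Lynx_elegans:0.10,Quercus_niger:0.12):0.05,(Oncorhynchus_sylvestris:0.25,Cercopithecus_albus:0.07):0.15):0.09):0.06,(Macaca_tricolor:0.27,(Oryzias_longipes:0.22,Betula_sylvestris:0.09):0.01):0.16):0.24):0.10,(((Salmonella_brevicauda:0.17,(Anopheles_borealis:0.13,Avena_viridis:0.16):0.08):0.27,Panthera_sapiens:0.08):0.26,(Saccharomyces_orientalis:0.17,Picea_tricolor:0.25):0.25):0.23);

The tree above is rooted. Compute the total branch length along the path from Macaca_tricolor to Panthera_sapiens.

The path runs Macaca_tricolor → … → MRCA → … → Panthera_sapiens; the MRCA is the root of the tree.
Branch lengths along that path: 0.27 + 0.16 + 0.24 + 0.10 + 0.23 + 0.26 + 0.08 = 1.34.

1.34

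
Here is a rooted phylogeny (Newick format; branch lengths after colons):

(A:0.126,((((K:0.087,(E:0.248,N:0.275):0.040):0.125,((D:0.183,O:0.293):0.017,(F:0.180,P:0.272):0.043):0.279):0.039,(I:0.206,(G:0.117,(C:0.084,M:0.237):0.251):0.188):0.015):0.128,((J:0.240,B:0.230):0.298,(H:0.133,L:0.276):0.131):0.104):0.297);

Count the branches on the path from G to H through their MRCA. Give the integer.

The MRCA of G and H is the node subtending ((((K,(E,N)),((D,O),(F,P))),(I,(G,(C,M)))),((J,B),(H,L))).
From G up to that node: 4 branches. From H up to the same node: 3 branches. Total: 4 + 3 = 7.

7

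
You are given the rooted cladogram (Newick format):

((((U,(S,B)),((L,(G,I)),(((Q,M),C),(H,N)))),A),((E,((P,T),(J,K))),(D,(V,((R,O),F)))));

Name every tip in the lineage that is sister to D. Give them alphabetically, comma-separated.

F, O, R, V

D attaches to the tree at the node subtending (D,(V,((R,O),F))).
The other lineage descending from that same node — the sister group — is (V,((R,O),F)); its 4 tips in alphabetical order are the answer.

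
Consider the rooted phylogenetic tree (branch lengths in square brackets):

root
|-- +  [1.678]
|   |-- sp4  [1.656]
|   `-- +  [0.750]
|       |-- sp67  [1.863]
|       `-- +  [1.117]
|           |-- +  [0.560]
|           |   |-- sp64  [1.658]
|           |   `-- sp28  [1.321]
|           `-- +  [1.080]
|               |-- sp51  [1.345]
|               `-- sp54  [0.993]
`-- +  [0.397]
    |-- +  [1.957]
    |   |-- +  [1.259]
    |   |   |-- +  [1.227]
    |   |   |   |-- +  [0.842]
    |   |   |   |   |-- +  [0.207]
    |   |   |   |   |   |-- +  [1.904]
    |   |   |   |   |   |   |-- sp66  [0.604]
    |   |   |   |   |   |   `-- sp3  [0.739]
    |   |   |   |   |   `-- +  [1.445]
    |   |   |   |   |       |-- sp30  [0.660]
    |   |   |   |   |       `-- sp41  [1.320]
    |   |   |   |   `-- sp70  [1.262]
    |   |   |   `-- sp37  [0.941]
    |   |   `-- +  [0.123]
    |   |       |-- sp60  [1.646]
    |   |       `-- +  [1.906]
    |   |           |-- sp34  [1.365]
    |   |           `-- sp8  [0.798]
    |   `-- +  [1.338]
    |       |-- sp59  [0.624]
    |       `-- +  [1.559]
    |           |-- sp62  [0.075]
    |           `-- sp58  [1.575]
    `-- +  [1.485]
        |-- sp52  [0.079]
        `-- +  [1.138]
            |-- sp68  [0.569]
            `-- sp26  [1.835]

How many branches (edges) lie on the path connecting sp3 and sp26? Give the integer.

10

The MRCA of sp3 and sp26 is the node subtending (((((((sp66,sp3),(sp30,sp41)),sp70),sp37),(sp60,(sp34,sp8))),(sp59,(sp62,sp58))),(sp52,(sp68,sp26))).
From sp3 up to that node: 7 branches. From sp26 up to the same node: 3 branches. Total: 7 + 3 = 10.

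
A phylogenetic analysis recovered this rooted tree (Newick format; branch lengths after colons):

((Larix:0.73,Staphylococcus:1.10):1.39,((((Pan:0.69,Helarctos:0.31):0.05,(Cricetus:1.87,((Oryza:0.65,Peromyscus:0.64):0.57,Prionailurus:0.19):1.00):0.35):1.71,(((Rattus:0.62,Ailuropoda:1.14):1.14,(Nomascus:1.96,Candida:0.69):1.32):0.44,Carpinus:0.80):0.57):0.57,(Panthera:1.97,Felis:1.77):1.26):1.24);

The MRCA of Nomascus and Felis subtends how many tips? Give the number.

The MRCA of Nomascus and Felis is the node subtending ((((Pan,Helarctos),(Cricetus,((Oryza,Peromyscus),Prionailurus))),(((Rattus,Ailuropoda),(Nomascus,Candida)),Carpinus)),(Panthera,Felis)).
That clade contains 13 terminal taxa: Ailuropoda, Candida, Carpinus, Cricetus, Felis, Helarctos, Nomascus, Oryza, Pan, Panthera, Peromyscus, Prionailurus, Rattus.

13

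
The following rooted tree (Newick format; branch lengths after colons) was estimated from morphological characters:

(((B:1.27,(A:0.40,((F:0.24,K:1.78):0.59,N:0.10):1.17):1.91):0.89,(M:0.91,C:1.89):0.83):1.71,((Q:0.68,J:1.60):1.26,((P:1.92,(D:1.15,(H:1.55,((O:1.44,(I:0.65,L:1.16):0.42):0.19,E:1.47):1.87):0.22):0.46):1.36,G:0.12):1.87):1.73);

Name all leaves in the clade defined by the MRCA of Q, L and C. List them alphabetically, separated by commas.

Tracing Q: it sits inside (Q,J).
Tracing L: it sits inside (I,L).
Tracing C: it sits inside (M,C).
The smallest clade enclosing all 3 is the whole tree (their MRCA is the root), so the answer is all 17 tips in alphabetical order.

A, B, C, D, E, F, G, H, I, J, K, L, M, N, O, P, Q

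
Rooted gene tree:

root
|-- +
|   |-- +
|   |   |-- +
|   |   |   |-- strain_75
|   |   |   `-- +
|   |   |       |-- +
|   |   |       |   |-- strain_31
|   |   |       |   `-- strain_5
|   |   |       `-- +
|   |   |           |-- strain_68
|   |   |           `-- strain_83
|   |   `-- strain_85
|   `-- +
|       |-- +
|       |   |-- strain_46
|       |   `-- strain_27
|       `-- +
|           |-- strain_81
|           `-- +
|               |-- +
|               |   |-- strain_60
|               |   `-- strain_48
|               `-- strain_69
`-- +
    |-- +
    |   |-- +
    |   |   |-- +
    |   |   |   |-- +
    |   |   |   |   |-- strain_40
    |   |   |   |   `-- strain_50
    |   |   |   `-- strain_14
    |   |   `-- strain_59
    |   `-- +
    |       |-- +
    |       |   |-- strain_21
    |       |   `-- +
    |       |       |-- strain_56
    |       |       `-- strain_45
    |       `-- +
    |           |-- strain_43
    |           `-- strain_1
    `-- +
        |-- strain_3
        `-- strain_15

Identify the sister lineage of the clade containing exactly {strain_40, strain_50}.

strain_14

The clade containing exactly {strain_40, strain_50} attaches to the tree at the node subtending ((strain_40,strain_50),strain_14).
The other lineage descending from that same node — the sister group — is the single tip strain_14.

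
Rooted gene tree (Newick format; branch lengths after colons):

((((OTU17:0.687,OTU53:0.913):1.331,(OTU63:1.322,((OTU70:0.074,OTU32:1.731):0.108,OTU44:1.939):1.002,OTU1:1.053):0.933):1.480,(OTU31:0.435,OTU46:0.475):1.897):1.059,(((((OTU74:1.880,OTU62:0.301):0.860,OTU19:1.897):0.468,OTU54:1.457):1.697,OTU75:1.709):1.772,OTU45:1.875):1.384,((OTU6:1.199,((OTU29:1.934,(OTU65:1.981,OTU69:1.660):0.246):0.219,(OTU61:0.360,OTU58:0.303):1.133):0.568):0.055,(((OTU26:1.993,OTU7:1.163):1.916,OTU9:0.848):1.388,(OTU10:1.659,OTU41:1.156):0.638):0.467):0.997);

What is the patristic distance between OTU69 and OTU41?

5.009

The path runs OTU69 → … → MRCA → … → OTU41; the MRCA is the node subtending ((OTU6,((OTU29,(OTU65,OTU69)),(OTU61,OTU58))),(((OTU26,OTU7),OTU9),(OTU10,OTU41))).
Branch lengths along that path: 1.660 + 0.246 + 0.219 + 0.568 + 0.055 + 0.467 + 0.638 + 1.156 = 5.009.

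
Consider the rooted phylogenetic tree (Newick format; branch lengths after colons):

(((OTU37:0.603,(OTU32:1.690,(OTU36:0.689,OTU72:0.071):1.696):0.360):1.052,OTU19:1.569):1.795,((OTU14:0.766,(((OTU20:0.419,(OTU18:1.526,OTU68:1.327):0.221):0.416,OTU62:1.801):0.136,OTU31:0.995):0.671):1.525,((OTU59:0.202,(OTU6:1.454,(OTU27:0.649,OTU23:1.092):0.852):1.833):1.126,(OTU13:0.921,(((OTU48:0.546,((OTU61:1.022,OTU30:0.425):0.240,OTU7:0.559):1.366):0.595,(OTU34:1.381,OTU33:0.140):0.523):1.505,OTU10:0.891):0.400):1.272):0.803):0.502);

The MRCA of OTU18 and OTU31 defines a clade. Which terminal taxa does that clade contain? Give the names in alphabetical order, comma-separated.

Tracing OTU18: it sits inside (OTU18,OTU68).
Tracing OTU31: it sits inside (((OTU20,(OTU18,OTU68)),OTU62),OTU31).
The smallest clade enclosing both is (((OTU20,(OTU18,OTU68)),OTU62),OTU31); the answer is its 5 terminal taxa in alphabetical order.

OTU18, OTU20, OTU31, OTU62, OTU68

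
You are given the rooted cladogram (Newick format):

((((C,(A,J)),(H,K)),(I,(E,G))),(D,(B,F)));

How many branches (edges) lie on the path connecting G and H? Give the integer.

6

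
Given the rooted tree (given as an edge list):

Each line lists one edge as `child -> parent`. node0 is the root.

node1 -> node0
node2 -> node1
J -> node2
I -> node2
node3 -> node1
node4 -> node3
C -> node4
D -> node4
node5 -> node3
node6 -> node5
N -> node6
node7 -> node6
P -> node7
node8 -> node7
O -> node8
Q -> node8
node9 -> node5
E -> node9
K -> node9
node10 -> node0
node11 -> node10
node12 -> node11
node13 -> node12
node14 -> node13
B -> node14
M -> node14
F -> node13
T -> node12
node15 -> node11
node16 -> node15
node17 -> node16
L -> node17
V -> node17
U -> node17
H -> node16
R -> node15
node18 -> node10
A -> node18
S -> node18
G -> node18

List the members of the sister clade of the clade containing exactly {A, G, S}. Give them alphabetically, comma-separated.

The clade containing exactly {A, G, S} attaches to the tree at the node subtending (((((B,M),F),T),(((L,V,U),H),R)),(A,S,G)).
The other lineage descending from that same node — the sister group — is ((((B,M),F),T),(((L,V,U),H),R)); its 9 tips in alphabetical order are the answer.

B, F, H, L, M, R, T, U, V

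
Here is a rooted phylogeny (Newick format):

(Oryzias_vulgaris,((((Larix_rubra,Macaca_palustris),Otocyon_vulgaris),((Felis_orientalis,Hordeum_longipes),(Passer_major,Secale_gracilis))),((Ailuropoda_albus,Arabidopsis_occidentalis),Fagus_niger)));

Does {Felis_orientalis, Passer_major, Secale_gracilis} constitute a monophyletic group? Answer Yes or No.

No

The MRCA of the listed taxa subtends ((Felis_orientalis,Hordeum_longipes),(Passer_major,Secale_gracilis)).
That clade also contains Hordeum_longipes, which is not in the proposed group, so the group is not monophyletic.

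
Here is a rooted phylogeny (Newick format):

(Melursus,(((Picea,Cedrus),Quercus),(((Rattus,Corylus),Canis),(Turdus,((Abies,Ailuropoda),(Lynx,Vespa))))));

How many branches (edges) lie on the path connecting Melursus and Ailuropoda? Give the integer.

7

The MRCA of Melursus and Ailuropoda is the root of the tree.
From Melursus up to that node: 1 branch. From Ailuropoda up to the same node: 6 branches. Total: 1 + 6 = 7.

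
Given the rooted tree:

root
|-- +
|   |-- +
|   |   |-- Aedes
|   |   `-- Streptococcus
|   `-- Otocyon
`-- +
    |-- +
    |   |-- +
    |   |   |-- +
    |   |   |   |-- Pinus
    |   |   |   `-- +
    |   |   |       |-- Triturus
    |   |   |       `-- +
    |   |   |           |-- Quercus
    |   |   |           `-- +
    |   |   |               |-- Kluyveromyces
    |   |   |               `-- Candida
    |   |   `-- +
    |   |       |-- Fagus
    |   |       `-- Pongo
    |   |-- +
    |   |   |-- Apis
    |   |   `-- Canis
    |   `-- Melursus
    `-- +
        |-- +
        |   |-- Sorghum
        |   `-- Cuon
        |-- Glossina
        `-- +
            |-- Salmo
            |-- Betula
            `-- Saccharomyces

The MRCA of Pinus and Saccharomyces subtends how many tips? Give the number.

16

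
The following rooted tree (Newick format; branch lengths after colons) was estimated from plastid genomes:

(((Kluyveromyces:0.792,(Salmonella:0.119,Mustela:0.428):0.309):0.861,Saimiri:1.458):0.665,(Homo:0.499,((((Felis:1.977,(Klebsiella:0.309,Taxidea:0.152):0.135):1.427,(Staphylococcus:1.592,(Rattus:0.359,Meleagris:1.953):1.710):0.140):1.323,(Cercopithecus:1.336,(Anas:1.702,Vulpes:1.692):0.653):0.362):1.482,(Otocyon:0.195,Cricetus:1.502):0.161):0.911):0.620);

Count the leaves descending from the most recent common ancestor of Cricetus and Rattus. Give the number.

11

The MRCA of Cricetus and Rattus is the node subtending ((((Felis,(Klebsiella,Taxidea)),(Staphylococcus,(Rattus,Meleagris))),(Cercopithecus,(Anas,Vulpes))),(Otocyon,Cricetus)).
That clade contains 11 terminal taxa: Anas, Cercopithecus, Cricetus, Felis, Klebsiella, Meleagris, Otocyon, Rattus, Staphylococcus, Taxidea, Vulpes.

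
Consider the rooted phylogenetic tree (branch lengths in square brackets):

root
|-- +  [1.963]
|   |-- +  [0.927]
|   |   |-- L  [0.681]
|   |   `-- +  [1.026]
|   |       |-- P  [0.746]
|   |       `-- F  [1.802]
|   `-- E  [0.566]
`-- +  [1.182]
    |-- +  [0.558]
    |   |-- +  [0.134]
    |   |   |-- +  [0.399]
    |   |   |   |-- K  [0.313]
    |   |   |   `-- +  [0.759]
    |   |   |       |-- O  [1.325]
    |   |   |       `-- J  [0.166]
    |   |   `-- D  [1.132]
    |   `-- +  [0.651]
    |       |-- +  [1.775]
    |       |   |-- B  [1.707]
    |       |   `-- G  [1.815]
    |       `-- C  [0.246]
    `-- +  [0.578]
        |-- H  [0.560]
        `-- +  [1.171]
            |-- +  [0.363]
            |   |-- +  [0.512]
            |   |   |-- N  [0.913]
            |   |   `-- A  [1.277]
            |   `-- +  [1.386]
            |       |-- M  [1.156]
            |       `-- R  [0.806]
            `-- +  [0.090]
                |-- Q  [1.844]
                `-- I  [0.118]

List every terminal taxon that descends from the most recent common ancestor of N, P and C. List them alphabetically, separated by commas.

A, B, C, D, E, F, G, H, I, J, K, L, M, N, O, P, Q, R

Tracing N: it sits inside (N,A).
Tracing P: it sits inside (P,F).
Tracing C: it sits inside ((B,G),C).
The smallest clade enclosing all 3 is the whole tree (their MRCA is the root), so the answer is all 18 tips in alphabetical order.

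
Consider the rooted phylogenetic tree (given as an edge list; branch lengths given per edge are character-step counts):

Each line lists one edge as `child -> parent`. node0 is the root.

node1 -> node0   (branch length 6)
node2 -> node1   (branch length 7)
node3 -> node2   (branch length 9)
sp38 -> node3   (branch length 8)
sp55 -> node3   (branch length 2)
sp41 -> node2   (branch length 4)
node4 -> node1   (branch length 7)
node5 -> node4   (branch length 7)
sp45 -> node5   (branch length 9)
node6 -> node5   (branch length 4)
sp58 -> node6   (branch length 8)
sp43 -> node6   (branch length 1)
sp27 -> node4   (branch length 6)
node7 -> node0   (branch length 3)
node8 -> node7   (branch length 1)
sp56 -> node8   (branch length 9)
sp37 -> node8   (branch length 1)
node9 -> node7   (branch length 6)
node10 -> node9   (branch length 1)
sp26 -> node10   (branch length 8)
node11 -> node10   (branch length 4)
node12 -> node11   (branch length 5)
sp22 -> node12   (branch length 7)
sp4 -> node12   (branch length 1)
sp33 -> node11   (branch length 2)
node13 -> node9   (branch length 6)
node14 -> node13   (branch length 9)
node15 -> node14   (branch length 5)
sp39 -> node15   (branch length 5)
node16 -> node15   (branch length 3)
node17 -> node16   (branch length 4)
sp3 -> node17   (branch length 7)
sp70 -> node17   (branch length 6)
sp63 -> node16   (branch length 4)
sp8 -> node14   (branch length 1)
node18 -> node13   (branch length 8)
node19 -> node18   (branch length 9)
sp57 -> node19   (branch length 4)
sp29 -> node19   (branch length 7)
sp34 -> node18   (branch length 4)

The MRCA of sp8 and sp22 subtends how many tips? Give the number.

12

The MRCA of sp8 and sp22 is the node subtending ((sp26,((sp22,sp4),sp33)),(((sp39,((sp3,sp70),sp63)),sp8),((sp57,sp29),sp34))).
That clade contains 12 terminal taxa: sp22, sp26, sp29, sp3, sp33, sp34, sp39, sp4, sp57, sp63, sp70, sp8.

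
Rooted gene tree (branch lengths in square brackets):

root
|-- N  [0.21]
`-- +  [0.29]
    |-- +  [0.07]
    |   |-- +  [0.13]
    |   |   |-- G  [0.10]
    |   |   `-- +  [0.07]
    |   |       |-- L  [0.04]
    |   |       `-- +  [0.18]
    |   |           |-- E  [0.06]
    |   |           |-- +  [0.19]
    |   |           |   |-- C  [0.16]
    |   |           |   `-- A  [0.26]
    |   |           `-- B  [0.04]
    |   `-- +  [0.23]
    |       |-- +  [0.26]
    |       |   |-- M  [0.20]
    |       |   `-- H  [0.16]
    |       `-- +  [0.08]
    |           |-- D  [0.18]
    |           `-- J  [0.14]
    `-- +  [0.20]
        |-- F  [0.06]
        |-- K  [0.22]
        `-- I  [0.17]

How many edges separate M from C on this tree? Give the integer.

The MRCA of M and C is the node subtending ((G,(L,(E,(C,A),B))),((M,H),(D,J))).
From M up to that node: 3 branches. From C up to the same node: 5 branches. Total: 3 + 5 = 8.

8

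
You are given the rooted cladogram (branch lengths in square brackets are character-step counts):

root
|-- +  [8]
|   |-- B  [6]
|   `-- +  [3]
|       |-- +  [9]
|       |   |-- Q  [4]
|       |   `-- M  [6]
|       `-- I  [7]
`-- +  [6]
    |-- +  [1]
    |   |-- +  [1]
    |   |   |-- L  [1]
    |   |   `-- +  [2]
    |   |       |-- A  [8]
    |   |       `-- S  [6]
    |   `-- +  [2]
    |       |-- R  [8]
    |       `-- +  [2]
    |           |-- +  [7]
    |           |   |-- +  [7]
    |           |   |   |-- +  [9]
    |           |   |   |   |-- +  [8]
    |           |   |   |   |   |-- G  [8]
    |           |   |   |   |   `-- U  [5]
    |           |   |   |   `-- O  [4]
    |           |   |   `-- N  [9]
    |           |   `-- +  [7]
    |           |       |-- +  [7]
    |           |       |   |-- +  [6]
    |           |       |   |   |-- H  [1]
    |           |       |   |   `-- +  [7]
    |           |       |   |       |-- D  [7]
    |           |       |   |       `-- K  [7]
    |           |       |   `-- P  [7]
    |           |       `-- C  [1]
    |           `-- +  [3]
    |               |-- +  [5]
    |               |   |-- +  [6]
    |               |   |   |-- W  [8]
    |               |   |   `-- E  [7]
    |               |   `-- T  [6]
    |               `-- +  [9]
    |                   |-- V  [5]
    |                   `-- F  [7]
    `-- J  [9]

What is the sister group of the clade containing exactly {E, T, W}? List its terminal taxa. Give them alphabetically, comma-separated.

The clade containing exactly {E, T, W} attaches to the tree at the node subtending (((W,E),T),(V,F)).
The other lineage descending from that same node — the sister group — is (V,F); its 2 tips in alphabetical order are the answer.

F, V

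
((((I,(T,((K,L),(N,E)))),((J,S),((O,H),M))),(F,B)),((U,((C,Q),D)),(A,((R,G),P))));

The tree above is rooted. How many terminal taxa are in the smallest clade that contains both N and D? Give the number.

21

The MRCA of N and D is the root, so the clade is the entire tree.
That clade contains 21 terminal taxa: A, B, C, D, E, F, G, H, I, J, K, L, M, N, O, P, Q, R, S, T, U.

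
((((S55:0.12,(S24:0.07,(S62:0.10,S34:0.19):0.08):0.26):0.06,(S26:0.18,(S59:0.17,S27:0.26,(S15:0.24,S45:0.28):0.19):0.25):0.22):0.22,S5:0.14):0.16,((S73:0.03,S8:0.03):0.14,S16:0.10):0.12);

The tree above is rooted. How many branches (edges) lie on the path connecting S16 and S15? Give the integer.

The MRCA of S16 and S15 is the root of the tree.
From S16 up to that node: 2 branches. From S15 up to the same node: 6 branches. Total: 2 + 6 = 8.

8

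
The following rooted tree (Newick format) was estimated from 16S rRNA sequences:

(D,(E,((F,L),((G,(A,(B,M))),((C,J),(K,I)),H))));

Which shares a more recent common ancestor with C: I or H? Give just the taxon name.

I

The MRCA of C and I subtends ((C,J),(K,I)) (4 taxa).
The MRCA of C and H subtends ((G,(A,(B,M))),((C,J),(K,I)),H) (9 taxa).
The first is nested inside the second, so C shares a more recent common ancestor with I.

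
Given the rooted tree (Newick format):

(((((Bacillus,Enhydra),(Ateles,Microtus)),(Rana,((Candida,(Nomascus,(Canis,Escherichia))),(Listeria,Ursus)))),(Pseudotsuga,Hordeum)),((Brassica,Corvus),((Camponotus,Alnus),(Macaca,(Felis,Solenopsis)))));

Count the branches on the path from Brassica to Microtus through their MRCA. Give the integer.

8

The MRCA of Brassica and Microtus is the root of the tree.
From Brassica up to that node: 3 branches. From Microtus up to the same node: 5 branches. Total: 3 + 5 = 8.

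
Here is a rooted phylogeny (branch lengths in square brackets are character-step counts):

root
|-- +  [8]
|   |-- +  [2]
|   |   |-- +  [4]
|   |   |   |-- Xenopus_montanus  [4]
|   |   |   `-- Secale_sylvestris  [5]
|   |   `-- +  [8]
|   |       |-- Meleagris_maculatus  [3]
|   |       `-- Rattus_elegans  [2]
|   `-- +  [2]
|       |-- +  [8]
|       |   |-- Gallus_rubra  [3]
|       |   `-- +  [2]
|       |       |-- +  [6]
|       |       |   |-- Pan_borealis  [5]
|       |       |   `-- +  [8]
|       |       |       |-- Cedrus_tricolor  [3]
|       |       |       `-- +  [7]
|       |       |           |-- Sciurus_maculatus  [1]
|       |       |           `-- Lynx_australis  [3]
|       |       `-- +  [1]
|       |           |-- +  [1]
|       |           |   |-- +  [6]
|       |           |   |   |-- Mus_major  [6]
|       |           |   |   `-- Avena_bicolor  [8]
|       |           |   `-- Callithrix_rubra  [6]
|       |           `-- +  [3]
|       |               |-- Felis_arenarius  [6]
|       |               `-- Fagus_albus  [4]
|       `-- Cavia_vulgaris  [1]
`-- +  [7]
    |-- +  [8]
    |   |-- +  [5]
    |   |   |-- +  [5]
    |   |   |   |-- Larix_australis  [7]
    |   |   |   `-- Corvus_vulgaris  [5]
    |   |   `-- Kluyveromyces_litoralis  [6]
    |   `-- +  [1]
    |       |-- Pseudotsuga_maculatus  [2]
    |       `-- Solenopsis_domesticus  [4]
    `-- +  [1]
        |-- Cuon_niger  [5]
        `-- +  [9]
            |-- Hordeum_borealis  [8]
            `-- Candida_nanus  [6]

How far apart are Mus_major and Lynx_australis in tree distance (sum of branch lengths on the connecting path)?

The path runs Mus_major → … → MRCA → … → Lynx_australis; the MRCA is the node subtending ((Pan_borealis,(Cedrus_tricolor,(Sciurus_maculatus,Lynx_australis))),(((Mus_major,Avena_bicolor),Callithrix_rubra),(Felis_arenarius,Fagus_albus))).
Branch lengths along that path: 6 + 6 + 1 + 1 + 6 + 8 + 7 + 3 = 38.

38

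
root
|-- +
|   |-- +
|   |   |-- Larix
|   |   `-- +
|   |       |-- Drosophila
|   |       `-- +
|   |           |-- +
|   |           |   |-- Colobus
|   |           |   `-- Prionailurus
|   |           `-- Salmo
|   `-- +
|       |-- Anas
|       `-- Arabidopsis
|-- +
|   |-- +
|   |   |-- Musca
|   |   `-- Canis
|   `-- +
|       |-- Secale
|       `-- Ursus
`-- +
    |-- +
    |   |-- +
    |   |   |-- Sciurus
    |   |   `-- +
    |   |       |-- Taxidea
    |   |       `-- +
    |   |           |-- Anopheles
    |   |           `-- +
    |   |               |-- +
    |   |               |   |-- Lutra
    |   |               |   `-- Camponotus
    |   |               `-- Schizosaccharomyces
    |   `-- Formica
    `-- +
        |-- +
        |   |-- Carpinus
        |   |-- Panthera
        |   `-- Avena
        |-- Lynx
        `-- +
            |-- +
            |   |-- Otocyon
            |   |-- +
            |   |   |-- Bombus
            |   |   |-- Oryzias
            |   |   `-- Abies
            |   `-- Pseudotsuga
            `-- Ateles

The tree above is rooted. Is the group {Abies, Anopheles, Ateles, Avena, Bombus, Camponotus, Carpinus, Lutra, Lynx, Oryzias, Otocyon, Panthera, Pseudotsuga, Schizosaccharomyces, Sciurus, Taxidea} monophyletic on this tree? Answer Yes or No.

No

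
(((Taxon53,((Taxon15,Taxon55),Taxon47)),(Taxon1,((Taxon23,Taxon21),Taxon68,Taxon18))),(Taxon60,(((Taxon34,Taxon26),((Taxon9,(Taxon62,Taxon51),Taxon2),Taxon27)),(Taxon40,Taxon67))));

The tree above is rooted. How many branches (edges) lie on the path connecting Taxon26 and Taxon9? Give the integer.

The MRCA of Taxon26 and Taxon9 is the node subtending ((Taxon34,Taxon26),((Taxon9,(Taxon62,Taxon51),Taxon2),Taxon27)).
From Taxon26 up to that node: 2 branches. From Taxon9 up to the same node: 3 branches. Total: 2 + 3 = 5.

5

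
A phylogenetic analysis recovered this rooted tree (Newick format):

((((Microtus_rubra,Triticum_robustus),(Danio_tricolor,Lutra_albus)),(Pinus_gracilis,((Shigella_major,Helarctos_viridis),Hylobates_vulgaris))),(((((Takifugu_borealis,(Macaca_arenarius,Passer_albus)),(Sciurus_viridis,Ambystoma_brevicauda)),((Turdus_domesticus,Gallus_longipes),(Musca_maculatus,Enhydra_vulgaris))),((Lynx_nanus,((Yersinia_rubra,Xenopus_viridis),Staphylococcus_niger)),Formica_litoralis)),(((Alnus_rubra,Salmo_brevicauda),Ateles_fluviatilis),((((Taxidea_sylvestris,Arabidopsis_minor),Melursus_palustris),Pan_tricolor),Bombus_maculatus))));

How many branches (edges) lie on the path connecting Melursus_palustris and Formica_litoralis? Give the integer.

8

The MRCA of Melursus_palustris and Formica_litoralis is the node subtending (((((Takifugu_borealis,(Macaca_arenarius,Passer_albus)),(Sciurus_viridis,Ambystoma_brevicauda)),((Turdus_domesticus,Gallus_longipes),(Musca_maculatus,Enhydra_vulgaris))),((Lynx_nanus,((Yersinia_rubra,Xenopus_viridis),Staphylococcus_niger)),Formica_litoralis)),(((Alnus_rubra,Salmo_brevicauda),Ateles_fluviatilis),((((Taxidea_sylvestris,Arabidopsis_minor),Melursus_palustris),Pan_tricolor),Bombus_maculatus))).
From Melursus_palustris up to that node: 5 branches. From Formica_litoralis up to the same node: 3 branches. Total: 5 + 3 = 8.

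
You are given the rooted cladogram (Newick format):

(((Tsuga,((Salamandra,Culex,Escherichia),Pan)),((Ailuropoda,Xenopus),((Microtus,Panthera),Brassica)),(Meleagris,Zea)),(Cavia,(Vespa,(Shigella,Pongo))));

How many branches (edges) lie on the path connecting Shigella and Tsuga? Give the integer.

The MRCA of Shigella and Tsuga is the root of the tree.
From Shigella up to that node: 4 branches. From Tsuga up to the same node: 3 branches. Total: 4 + 3 = 7.

7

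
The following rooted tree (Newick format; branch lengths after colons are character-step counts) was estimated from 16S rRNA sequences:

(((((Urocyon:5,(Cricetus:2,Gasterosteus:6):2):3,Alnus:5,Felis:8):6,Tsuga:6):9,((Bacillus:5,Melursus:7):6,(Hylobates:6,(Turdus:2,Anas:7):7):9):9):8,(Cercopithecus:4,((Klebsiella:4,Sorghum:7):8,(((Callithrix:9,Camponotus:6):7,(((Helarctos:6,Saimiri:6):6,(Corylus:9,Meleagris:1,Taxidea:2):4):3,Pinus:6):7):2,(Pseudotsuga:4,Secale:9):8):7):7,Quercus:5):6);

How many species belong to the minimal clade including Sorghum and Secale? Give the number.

12

The MRCA of Sorghum and Secale is the node subtending ((Klebsiella,Sorghum),(((Callithrix,Camponotus),(((Helarctos,Saimiri),(Corylus,Meleagris,Taxidea)),Pinus)),(Pseudotsuga,Secale))).
That clade contains 12 terminal taxa: Callithrix, Camponotus, Corylus, Helarctos, Klebsiella, Meleagris, Pinus, Pseudotsuga, Saimiri, Secale, Sorghum, Taxidea.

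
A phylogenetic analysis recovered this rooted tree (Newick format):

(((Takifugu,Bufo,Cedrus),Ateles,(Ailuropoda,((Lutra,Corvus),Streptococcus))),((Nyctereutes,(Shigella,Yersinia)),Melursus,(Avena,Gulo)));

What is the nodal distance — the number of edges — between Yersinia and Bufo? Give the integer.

The MRCA of Yersinia and Bufo is the root of the tree.
From Yersinia up to that node: 4 branches. From Bufo up to the same node: 3 branches. Total: 4 + 3 = 7.

7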